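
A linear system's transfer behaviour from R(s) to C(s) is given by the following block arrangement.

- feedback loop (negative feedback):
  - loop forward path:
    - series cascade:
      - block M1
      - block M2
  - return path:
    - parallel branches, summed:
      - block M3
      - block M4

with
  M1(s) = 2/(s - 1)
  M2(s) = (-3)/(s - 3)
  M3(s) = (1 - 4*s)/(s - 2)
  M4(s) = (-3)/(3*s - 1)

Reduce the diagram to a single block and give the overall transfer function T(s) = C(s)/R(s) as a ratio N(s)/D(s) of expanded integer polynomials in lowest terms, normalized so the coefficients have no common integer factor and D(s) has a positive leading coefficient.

1. combine M1, M2 in series, giving (-6)/(s^2 - 4*s + 3)
2. add M3, M4 (parallel), giving (-12*s^2 + 4*s + 5)/(3*s^2 - 7*s + 2)
3. apply the feedback formula to (M1*M2), (M3+M4) - this is the overall T(s), already in the required normalized form

Hence the answer: (-18*s^2 + 42*s - 12)/(3*s^4 - 19*s^3 + 111*s^2 - 53*s - 24)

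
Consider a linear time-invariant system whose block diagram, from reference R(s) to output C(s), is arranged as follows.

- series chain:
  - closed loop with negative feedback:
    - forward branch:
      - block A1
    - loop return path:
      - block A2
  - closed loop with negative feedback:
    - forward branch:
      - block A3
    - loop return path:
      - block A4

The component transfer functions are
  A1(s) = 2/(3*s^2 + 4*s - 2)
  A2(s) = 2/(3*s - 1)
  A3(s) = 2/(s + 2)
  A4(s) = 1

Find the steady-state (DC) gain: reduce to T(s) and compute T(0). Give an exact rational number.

Step 1: apply the feedback formula to A1, A2 gives (6*s - 2)/(9*s^3 + 9*s^2 - 10*s + 6)
Step 2: apply the feedback formula to A3, A4 gives 2/(s + 4)
Step 3: series reduction of [A1/(1+A1*A2)], [A3/(1+A3*A4)] gives (12*s - 4)/(9*s^4 + 45*s^3 + 26*s^2 - 34*s + 24)
The step-3 result is T(s). Setting s = 0: T(0) = -4/24 = -1/6.

Answer: -1/6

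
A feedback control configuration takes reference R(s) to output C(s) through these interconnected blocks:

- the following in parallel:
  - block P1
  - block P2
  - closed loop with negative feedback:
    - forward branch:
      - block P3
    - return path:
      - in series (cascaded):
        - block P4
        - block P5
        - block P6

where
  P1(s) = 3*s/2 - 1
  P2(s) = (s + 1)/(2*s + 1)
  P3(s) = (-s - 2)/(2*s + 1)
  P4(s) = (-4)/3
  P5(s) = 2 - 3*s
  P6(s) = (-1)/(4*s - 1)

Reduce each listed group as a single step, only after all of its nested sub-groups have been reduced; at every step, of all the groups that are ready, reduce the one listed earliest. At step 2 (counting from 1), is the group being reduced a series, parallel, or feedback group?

1. combine P4, P5, P6 in series
2. close the feedback loop around P3, (P4*P5*P6)
3. parallel reduction of P1, P2, [P3/(1+P3*(P4*P5*P6))]
So the answer for step 2 is feedback.

Hence the answer: feedback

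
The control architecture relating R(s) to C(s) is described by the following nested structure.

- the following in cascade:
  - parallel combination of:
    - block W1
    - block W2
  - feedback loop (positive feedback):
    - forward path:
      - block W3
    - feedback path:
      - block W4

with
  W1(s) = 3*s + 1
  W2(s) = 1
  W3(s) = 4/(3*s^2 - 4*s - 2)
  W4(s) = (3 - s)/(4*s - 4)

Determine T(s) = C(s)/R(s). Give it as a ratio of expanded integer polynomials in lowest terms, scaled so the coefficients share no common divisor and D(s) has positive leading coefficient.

The answer is (12*s^2 - 4*s - 8)/(3*s^3 - 7*s^2 + 3*s - 1).

Reasoning:
[1] sum the parallel branches W1, W2 gives 3*s + 2
[2] reduce the feedback loop with forward W3 and return W4 gives (4*s - 4)/(3*s^3 - 7*s^2 + 3*s - 1)
[3] combine (W1+W2), [W3/(1-W3*W4)] in series, which is the overall transfer function T(s) = C(s)/R(s) in lowest terms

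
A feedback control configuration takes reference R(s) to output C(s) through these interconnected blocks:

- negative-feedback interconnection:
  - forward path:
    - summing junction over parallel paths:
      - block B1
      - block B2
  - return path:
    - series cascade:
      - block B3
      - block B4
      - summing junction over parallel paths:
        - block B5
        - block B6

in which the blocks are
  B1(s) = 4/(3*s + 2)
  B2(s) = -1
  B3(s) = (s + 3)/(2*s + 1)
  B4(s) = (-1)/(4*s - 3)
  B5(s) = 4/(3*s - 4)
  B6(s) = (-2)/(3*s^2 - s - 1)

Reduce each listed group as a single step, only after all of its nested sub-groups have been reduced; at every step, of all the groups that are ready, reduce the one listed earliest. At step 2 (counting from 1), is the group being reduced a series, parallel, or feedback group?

Step 1: reduce the parallel group B1, B2
Step 2: sum the parallel branches B5, B6
Step 3: series reduction of B3, B4, (B5+B6)
Step 4: apply the feedback formula to (B1+B2), (B3*B4*(B5+B6))
Step 2: parallel.

Therefore the answer is parallel.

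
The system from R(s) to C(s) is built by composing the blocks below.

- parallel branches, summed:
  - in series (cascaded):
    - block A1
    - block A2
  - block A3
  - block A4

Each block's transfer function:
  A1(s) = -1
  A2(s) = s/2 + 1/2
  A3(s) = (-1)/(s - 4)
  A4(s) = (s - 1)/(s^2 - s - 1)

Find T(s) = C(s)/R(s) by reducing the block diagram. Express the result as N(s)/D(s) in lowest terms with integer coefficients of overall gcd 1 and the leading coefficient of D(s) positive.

[1] multiply A1, A2 (series) -> -s/2 - 1/2
[2] parallel reduction of (A1*A2), A3, A4 - this is the overall T(s), already in the required normalized form

Therefore the answer is (-s^4 + 4*s^3 + 2*s^2 - 15*s + 6)/(2*s^3 - 10*s^2 + 6*s + 8).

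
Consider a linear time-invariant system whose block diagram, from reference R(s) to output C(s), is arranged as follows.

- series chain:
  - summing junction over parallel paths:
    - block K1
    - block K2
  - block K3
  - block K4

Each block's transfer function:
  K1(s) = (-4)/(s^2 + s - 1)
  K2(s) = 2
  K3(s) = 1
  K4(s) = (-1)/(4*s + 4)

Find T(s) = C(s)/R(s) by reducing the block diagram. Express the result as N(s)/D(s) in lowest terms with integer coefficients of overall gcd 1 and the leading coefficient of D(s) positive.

[1] parallel reduction of K1, K2, giving (2*s^2 + 2*s - 6)/(s^2 + s - 1)
[2] multiply (K1+K2), K3, K4 (series) - this is the overall T(s), already in the required normalized form

Therefore the answer is (-s^2 - s + 3)/(2*s^3 + 4*s^2 - 2).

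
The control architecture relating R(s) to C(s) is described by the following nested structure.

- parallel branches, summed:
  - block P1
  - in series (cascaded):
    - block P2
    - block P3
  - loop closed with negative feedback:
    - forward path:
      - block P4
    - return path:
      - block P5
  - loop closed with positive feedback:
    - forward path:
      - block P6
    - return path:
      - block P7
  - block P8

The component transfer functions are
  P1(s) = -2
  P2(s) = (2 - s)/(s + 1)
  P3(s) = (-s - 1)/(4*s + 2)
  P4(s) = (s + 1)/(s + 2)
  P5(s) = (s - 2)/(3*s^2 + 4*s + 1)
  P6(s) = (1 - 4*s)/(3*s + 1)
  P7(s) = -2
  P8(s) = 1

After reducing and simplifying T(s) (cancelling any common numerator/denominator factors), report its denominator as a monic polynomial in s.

[1] series reduction of P2, P3 = (s - 2)/(4*s + 2)
[2] apply the feedback formula to P4, P5 = (3*s^2 + 4*s + 1)/(3*s^2 + 8*s)
[3] collapse the loop (P6 forward, P7 return) = (4*s - 1)/(5*s - 3)
[4] sum the parallel branches P1, (P2*P3), [P4/(1+P4*P5)], [P6/(1-P6*P7)], P8 = (63*s^4 + 61*s^3 - 32*s^2 + 54*s - 6)/(60*s^4 + 154*s^3 - 34*s^2 - 48*s)
No further cancellation is possible in the step-4 result, so that is T(s). Its denominator becomes monic after dividing by the leading coefficient 60.

Hence the answer: s^4 + 77*s^3/30 - 17*s^2/30 - 4*s/5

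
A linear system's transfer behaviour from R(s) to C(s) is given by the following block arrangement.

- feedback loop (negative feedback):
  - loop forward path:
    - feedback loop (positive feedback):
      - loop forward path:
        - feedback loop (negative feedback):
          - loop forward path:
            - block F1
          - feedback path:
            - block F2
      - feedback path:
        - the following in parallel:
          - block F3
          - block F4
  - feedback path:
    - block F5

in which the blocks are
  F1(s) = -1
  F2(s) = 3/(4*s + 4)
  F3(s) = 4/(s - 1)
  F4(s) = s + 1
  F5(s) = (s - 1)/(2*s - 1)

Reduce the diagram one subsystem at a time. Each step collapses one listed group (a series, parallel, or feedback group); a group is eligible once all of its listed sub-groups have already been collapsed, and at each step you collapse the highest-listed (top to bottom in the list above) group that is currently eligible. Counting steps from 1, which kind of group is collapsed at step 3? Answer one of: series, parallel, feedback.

(1) feedback reduction of F1, F2
(2) add F3, F4 (parallel)
(3) apply the feedback formula to [F1/(1+F1*F2)], (F3+F4)
(4) apply the feedback formula to [[F1/(1+F1*F2)]/(1-[F1/(1+F1*F2)]*(F3+F4))], F5
Step 3 collapses a feedback group.

Final answer: feedback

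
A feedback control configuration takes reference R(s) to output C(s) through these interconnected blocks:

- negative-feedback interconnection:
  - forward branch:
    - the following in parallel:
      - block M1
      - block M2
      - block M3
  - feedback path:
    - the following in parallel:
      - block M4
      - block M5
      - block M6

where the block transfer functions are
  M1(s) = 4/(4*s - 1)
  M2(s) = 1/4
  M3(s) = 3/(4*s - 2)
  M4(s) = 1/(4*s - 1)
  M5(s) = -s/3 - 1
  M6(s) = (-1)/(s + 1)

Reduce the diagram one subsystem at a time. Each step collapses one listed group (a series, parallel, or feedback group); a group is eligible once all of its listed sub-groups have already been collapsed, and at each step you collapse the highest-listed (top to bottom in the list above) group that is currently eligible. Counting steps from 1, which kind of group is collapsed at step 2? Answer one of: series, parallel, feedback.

The answer is parallel.

Reasoning:
Step 1: add M1, M2, M3 (parallel)
Step 2: add M4, M5, M6 (parallel)
Step 3: reduce the feedback loop with forward (M1+M2+M3) and return (M4+M5+M6)
So the answer for step 2 is parallel.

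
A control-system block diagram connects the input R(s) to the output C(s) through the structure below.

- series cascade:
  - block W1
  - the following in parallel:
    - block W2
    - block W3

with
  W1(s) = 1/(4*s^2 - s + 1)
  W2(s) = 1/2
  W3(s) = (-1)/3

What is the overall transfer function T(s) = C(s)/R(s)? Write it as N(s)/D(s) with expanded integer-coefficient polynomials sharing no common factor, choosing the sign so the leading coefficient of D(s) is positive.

First reduce the diagram to T(s).

Step 1: add W2, W3 (parallel) -> 1/6
Step 2: series reduction of W1, (W2+W3); the result is T(s) itself (integer coefficients, no common factor, positive leading denominator coefficient)

Answer: 1/(24*s^2 - 6*s + 6)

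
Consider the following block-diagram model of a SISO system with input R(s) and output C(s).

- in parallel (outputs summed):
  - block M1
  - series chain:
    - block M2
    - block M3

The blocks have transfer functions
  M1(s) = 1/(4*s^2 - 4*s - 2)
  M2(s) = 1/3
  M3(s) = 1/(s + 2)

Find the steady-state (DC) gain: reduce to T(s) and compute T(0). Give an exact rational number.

(1) cascade M2, M3 gives 1/(3*s + 6)
(2) reduce the parallel group M1, (M2*M3) gives (4*s^2 - s + 4)/(12*s^3 + 12*s^2 - 30*s - 12)
The step-2 result is T(s). Setting s = 0: T(0) = 4/(-12) = -1/3.

Hence the answer: -1/3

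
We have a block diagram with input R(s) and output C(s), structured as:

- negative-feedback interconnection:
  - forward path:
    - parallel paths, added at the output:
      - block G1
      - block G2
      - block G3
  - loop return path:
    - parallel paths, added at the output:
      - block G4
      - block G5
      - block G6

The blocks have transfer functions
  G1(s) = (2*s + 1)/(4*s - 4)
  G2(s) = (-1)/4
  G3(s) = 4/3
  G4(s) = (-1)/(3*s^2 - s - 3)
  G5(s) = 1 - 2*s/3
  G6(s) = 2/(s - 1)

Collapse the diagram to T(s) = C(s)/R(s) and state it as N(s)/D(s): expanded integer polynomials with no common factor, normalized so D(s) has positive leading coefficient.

The answer is (-171*s^4 + 318*s^3 - 6*s^2 - 231*s + 90)/(114*s^5 - 491*s^4 + 232*s^3 + 427*s^2 - 276*s + 48).

Reasoning:
Step 1: sum the parallel branches G1, G2, G3, giving (19*s - 10)/(12*s - 12)
Step 2: reduce the parallel group G4, G5, G6, giving (-6*s^4 + 17*s^3 + 10*s^2 - 21*s - 6)/(9*s^3 - 12*s^2 - 6*s + 9)
Step 3: apply the feedback formula to (G1+G2+G3), (G4+G5+G6), which is the overall transfer function T(s) = C(s)/R(s) in lowest terms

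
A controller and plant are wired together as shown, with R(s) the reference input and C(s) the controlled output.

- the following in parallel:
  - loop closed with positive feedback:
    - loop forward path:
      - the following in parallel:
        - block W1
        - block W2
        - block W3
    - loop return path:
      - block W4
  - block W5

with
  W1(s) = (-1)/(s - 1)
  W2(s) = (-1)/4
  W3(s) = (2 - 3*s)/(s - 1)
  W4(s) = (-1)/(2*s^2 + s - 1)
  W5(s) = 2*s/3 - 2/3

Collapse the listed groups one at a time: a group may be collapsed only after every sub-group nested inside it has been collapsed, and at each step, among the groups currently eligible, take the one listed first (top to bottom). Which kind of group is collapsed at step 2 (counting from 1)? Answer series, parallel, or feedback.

[1] reduce the parallel group W1, W2, W3
[2] reduce the feedback loop with forward (W1+W2+W3) and return W4
[3] reduce the parallel group [(W1+W2+W3)/(1-(W1+W2+W3)*W4)], W5
Step 2: feedback.

Hence the answer: feedback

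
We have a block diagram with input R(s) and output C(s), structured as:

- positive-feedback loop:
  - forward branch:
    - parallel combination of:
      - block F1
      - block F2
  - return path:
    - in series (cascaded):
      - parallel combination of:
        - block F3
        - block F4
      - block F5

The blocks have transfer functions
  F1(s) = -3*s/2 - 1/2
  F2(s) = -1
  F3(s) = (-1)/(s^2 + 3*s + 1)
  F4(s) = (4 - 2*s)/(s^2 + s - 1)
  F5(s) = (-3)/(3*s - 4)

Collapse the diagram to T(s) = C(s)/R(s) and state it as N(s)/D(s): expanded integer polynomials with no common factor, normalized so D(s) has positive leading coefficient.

Step 1. add F1, F2 (parallel) -> -3*s/2 - 3/2
Step 2. combine F3, F4 in parallel -> (-2*s^3 - 3*s^2 + 9*s + 5)/(s^4 + 4*s^3 + 3*s^2 - 2*s - 1)
Step 3. multiply (F3+F4), F5 (series) -> (6*s^3 + 9*s^2 - 27*s - 15)/(3*s^5 + 8*s^4 - 7*s^3 - 18*s^2 + 5*s + 4)
Step 4. apply the feedback formula to (F1+F2), ((F3+F4)*F5) - this is the overall T(s), already in the required normalized form

Answer: (-9*s^6 - 33*s^5 - 3*s^4 + 75*s^3 + 39*s^2 - 27*s - 12)/(6*s^5 + 34*s^4 + 31*s^3 - 90*s^2 - 116*s - 37)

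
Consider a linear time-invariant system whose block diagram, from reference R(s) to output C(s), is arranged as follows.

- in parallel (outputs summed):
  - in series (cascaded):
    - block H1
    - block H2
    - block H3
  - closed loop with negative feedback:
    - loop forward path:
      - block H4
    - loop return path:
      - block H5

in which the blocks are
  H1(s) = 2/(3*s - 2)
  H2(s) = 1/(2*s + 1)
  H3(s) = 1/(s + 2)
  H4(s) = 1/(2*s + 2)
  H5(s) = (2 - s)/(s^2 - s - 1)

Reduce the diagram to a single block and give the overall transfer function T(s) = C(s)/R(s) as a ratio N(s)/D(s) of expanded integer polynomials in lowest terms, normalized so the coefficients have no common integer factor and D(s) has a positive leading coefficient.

[1] series reduction of H1, H2, H3 = 2/(6*s^3 + 11*s^2 - 4*s - 4)
[2] apply the feedback formula to H4, H5 = (s^2 - s - 1)/(2*s^3 - 5*s)
[3] sum the parallel branches (H1*H2*H3), [H4/(1+H4*H5)] - this is the overall T(s), already in the required normalized form

Hence the answer: (6*s^5 + 5*s^4 - 17*s^3 - 11*s^2 - 2*s + 4)/(12*s^6 + 22*s^5 - 38*s^4 - 63*s^3 + 20*s^2 + 20*s)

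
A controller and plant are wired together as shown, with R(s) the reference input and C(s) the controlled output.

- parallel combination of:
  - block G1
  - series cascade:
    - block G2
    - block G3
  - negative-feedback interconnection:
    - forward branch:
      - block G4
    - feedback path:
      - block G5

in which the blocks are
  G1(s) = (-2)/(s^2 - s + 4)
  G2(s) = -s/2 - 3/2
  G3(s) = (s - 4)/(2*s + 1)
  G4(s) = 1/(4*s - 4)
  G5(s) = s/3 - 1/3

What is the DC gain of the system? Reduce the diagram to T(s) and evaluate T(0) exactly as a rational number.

The answer is 137/26.

Reasoning:
(1) multiply G2, G3 (series) -> (-s^2 + s + 12)/(4*s + 2)
(2) close the feedback loop around G4, G5 -> 3/(13*s - 13)
(3) add G1, (G2*G3), [G4/(1+G4*G5)] (parallel) -> (-13*s^5 + 39*s^4 + 77*s^3 - 305*s^2 + 822*s - 548)/(52*s^4 - 78*s^3 + 208*s^2 - 78*s - 104)
Step 3 gives the overall T(s). Then T(0) = -548/(-104) = 137/26.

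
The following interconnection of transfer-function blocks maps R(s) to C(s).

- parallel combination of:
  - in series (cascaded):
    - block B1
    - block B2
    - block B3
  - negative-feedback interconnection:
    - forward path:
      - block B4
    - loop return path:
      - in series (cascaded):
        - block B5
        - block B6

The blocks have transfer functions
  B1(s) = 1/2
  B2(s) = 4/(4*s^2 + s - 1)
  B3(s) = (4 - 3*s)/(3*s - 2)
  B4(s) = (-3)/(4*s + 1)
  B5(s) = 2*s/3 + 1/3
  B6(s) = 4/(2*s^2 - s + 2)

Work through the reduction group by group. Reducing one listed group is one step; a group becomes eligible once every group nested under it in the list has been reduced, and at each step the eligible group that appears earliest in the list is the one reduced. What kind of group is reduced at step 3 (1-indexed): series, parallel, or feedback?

Reducing step by step:

Step 1. multiply B1, B2, B3 (series)
Step 2. multiply B5, B6 (series)
Step 3. apply the feedback formula to B4, (B5*B6)
Step 4. parallel reduction of (B1*B2*B3), [B4/(1+B4*(B5*B6))]
The group at step 3 is a feedback group.

Answer: feedback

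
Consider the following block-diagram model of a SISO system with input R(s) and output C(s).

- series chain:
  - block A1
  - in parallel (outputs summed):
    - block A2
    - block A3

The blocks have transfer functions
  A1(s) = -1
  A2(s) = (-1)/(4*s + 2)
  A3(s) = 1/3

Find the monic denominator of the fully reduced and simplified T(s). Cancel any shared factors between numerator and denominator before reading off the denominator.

Step 1 - combine A2, A3 in parallel -> (4*s - 1)/(12*s + 6)
Step 2 - cascade A1, (A2+A3) -> (1 - 4*s)/(12*s + 6)
No further cancellation is possible in the step-2 result, so that is T(s). Its denominator becomes monic after dividing by the leading coefficient 12.

Final answer: s + 1/2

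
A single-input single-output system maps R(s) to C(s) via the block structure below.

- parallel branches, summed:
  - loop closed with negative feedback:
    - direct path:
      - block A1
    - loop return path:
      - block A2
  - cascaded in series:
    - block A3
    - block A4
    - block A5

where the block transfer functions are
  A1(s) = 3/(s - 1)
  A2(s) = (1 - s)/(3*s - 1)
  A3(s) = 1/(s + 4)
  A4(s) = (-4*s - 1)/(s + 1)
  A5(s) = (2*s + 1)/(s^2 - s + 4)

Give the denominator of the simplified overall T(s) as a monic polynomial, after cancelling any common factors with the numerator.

First reduce the diagram to T(s).

(1) close the feedback loop around A1, A2 = (9*s - 3)/(3*s^2 - 7*s + 4)
(2) cascade A3, A4, A5 = (-8*s^2 - 6*s - 1)/(s^4 + 4*s^3 + 3*s^2 + 16*s + 16)
(3) sum the parallel branches [A1/(1+A1*A2)], (A3*A4*A5) = (9*s^5 + 9*s^4 + 53*s^3 + 142*s^2 + 79*s - 52)/(3*s^6 + 5*s^5 - 15*s^4 + 43*s^3 - 52*s^2 - 48*s + 64)
No further cancellation is possible in the step-3 result, so that is T(s). Its denominator becomes monic after dividing by the leading coefficient 3.

Answer: s^6 + 5*s^5/3 - 5*s^4 + 43*s^3/3 - 52*s^2/3 - 16*s + 64/3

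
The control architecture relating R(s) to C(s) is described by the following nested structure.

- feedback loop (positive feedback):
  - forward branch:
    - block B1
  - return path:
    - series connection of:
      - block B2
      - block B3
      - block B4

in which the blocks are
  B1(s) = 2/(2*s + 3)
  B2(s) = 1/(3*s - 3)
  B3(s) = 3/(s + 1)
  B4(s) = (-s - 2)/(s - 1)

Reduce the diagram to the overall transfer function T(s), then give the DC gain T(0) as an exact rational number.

First reduce the diagram to T(s).

Step 1. multiply B2, B3, B4 (series); result (-s - 2)/(s^3 - s^2 - s + 1)
Step 2. reduce the feedback loop with forward B1 and return (B2*B3*B4); result (2*s^3 - 2*s^2 - 2*s + 2)/(2*s^4 + s^3 - 5*s^2 + s + 7)
Step 2 gives the overall T(s). Then T(0) = 2/7.

Answer: 2/7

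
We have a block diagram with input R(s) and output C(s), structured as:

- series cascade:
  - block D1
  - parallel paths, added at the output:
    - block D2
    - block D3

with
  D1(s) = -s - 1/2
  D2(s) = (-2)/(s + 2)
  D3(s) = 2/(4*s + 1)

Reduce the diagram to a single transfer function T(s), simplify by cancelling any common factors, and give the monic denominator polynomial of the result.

(1) combine D2, D3 in parallel = (2 - 6*s)/(4*s^2 + 9*s + 2)
(2) reduce the series chain D1, (D2+D3) = (6*s^2 + s - 1)/(4*s^2 + 9*s + 2)
Step 2 gives the fully reduced T(s), with no common factor left to cancel. The denominator's leading coefficient is 4, so divide each of its coefficients by 4 to get the monic form.

Therefore the answer is s^2 + 9*s/4 + 1/2.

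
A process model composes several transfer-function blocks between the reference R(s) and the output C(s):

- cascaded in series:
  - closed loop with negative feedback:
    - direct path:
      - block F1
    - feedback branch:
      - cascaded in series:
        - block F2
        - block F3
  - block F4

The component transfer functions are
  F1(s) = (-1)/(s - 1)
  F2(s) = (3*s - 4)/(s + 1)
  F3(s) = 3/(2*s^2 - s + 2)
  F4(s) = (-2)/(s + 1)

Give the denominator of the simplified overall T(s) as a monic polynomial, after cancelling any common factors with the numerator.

[1] series reduction of F2, F3; result (9*s - 12)/(2*s^3 + s^2 + s + 2)
[2] close the feedback loop around F1, (F2*F3); result (-2*s^3 - s^2 - s - 2)/(2*s^4 - s^3 - 8*s + 10)
[3] multiply [F1/(1+F1*(F2*F3))], F4 (series); result (4*s^2 - 2*s + 4)/(2*s^4 - s^3 - 8*s + 10)
The result of step 3 is T(s) in lowest terms. Its denominator has leading coefficient 2; dividing the denominator through by 2 makes it monic.

Final answer: s^4 - s^3/2 - 4*s + 5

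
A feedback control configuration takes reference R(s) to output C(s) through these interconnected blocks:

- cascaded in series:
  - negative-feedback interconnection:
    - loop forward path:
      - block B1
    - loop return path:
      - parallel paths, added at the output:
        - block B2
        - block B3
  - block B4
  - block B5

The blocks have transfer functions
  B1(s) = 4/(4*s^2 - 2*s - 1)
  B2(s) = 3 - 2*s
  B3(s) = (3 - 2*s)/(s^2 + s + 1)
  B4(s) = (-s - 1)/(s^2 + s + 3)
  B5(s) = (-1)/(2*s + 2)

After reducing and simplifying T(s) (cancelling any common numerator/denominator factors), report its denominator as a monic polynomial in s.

Reducing step by step:

1. parallel reduction of B2, B3, giving (-2*s^3 + s^2 - s + 6)/(s^2 + s + 1)
2. collapse the loop (B1 forward, (B2+B3) return), giving (4*s^2 + 4*s + 4)/(4*s^4 - 6*s^3 + 5*s^2 - 7*s + 23)
3. multiply [B1/(1+B1*(B2+B3))], B4, B5 (series), giving (2*s^2 + 2*s + 2)/(4*s^6 - 2*s^5 + 11*s^4 - 20*s^3 + 31*s^2 + 2*s + 69)
No further cancellation is possible in the step-3 result, so that is T(s). Its denominator becomes monic after dividing by the leading coefficient 4.

Answer: s^6 - s^5/2 + 11*s^4/4 - 5*s^3 + 31*s^2/4 + s/2 + 69/4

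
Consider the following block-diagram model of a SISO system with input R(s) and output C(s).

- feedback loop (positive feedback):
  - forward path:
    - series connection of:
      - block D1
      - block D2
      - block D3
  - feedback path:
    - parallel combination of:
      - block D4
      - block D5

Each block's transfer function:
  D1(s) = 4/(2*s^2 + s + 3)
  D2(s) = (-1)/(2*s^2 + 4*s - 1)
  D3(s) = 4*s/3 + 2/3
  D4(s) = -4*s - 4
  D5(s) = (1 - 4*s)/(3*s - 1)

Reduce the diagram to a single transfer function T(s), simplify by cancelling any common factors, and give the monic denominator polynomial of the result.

The answer is s^5 + 13*s^4/6 - 25*s^3/6 - 71*s^2/12 - 19*s/9 + 49/36.

Reasoning:
[1] series reduction of D1, D2, D3; result (-16*s - 8)/(12*s^4 + 30*s^3 + 24*s^2 + 33*s - 9)
[2] add D4, D5 (parallel); result (-12*s^2 - 12*s + 5)/(3*s - 1)
[3] feedback reduction of (D1*D2*D3), (D4+D5); result (-48*s^2 - 8*s + 8)/(36*s^5 + 78*s^4 - 150*s^3 - 213*s^2 - 76*s + 49)
Step 3 gives the fully reduced T(s), with no common factor left to cancel. The denominator's leading coefficient is 36, so divide each of its coefficients by 36 to get the monic form.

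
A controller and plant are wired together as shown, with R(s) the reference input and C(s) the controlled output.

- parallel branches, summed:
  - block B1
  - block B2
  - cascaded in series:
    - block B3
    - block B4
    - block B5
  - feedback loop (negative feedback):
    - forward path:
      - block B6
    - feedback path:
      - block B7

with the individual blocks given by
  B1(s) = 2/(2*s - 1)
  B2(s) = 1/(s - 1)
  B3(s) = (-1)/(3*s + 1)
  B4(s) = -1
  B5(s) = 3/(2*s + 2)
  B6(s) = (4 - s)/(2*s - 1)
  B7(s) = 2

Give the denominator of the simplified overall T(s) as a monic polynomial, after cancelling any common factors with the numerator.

(1) combine B3, B4, B5 in series; result 3/(6*s^2 + 8*s + 2)
(2) feedback reduction of B6, B7; result 4/7 - s/7
(3) combine B1, B2, (B3*B4*B5), [B6/(1+B6*B7)] in parallel; result (-12*s^5 + 50*s^4 + 174*s^3 + 82*s^2 - 169*s - 13)/(84*s^4 - 14*s^3 - 98*s^2 + 14*s + 14)
The result of step 3 is T(s) in lowest terms. Its denominator has leading coefficient 84; dividing the denominator through by 84 makes it monic.

Final answer: s^4 - s^3/6 - 7*s^2/6 + s/6 + 1/6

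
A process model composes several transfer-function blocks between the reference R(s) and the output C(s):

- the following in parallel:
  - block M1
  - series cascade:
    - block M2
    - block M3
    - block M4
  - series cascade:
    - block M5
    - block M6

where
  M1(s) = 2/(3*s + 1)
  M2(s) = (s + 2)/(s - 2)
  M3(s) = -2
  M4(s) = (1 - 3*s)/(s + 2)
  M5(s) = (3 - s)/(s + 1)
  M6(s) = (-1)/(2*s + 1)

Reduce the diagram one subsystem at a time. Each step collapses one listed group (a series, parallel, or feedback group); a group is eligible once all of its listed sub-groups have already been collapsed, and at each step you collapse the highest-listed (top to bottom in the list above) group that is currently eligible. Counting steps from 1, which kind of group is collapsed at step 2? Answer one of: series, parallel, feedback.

Answer: series

Working:
Step 1: cascade M2, M3, M4
Step 2: combine M5, M6 in series
Step 3: add M1, (M2*M3*M4), (M5*M6) (parallel)
At step 2 the group reduced is series.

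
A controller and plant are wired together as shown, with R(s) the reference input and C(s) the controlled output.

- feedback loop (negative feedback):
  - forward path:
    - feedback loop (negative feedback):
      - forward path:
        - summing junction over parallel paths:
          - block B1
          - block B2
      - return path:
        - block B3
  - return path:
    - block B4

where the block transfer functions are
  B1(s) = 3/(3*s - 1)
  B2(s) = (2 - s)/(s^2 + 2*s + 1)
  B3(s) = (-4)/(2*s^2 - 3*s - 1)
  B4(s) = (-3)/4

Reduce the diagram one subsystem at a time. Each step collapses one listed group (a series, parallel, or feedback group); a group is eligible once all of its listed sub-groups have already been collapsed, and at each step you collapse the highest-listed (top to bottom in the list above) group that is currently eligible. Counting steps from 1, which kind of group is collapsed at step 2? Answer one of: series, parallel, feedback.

Step 1. add B1, B2 (parallel)
Step 2. close the feedback loop around (B1+B2), B3
Step 3. apply the feedback formula to [(B1+B2)/(1+(B1+B2)*B3)], B4
Step 2 collapses a feedback group.

Therefore the answer is feedback.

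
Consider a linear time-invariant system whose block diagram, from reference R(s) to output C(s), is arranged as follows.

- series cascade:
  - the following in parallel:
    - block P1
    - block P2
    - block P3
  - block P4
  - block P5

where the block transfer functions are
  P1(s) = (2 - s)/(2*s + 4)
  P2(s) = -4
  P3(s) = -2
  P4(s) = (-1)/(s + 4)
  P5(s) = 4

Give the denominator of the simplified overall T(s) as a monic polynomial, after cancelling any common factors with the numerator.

Step 1 - parallel reduction of P1, P2, P3 -> (-13*s - 22)/(2*s + 4)
Step 2 - combine (P1+P2+P3), P4, P5 in series -> (26*s + 44)/(s^2 + 6*s + 8)
No further cancellation is possible in the step-2 result, so that is T(s). Its denominator is already monic.

Answer: s^2 + 6*s + 8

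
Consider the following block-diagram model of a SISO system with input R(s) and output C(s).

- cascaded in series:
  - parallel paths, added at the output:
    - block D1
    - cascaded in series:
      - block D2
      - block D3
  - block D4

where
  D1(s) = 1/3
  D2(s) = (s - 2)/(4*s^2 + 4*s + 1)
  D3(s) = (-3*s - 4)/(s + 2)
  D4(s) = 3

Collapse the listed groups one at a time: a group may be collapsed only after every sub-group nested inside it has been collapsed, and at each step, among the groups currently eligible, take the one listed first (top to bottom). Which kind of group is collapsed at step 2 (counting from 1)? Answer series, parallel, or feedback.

The answer is parallel.

Reasoning:
(1) reduce the series chain D2, D3
(2) combine D1, (D2*D3) in parallel
(3) reduce the series chain (D1+(D2*D3)), D4
Step 2 collapses a parallel group.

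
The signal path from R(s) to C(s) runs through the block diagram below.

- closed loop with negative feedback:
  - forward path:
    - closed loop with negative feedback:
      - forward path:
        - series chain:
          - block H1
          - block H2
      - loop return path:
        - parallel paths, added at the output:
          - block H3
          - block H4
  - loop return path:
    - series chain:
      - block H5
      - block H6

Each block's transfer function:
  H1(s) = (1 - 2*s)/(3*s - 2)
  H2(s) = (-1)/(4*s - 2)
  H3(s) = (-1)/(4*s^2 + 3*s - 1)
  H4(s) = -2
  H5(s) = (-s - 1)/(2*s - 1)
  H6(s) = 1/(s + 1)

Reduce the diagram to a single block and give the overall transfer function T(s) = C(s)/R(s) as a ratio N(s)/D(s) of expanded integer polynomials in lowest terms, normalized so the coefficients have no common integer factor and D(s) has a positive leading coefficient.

The answer is (8*s^3 + 2*s^2 - 5*s + 1)/(48*s^4 - 36*s^3 - 46*s^2 + 31*s - 4).

Reasoning:
Step 1: series reduction of H1, H2: 1/(6*s - 4)
Step 2: parallel reduction of H3, H4: (-8*s^2 - 6*s + 1)/(4*s^2 + 3*s - 1)
Step 3: close the feedback loop around (H1*H2), (H3+H4): (4*s^2 + 3*s - 1)/(24*s^3 - 6*s^2 - 24*s + 5)
Step 4: multiply H5, H6 (series): (-1)/(2*s - 1)
Step 5: apply the feedback formula to [(H1*H2)/(1+(H1*H2)*(H3+H4))], (H5*H6); the result is T(s) itself (integer coefficients, no common factor, positive leading denominator coefficient)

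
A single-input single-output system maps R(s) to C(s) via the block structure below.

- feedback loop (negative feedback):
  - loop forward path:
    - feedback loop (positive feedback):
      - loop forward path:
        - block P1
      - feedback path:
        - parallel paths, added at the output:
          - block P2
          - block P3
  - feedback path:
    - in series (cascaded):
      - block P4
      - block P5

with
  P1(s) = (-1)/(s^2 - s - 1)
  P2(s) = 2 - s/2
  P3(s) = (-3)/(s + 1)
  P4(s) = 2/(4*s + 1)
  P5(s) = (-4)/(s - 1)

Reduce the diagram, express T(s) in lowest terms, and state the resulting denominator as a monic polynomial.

Step 1: parallel reduction of P2, P3 gives (-s^2 + 3*s - 2)/(2*s + 2)
Step 2: reduce the feedback loop with forward P1 and return (P2+P3) gives (-2*s - 2)/(2*s^3 - s^2 - s - 4)
Step 3: reduce the series chain P4, P5 gives (-8)/(4*s^2 - 3*s - 1)
Step 4: close the feedback loop around [P1/(1-P1*(P2+P3))], (P4*P5) gives (-8*s^3 - 2*s^2 + 8*s + 2)/(8*s^5 - 10*s^4 - 3*s^3 - 12*s^2 + 29*s + 20)
Step 4 gives the fully reduced T(s), with no common factor left to cancel. The denominator's leading coefficient is 8, so divide each of its coefficients by 8 to get the monic form.

Answer: s^5 - 5*s^4/4 - 3*s^3/8 - 3*s^2/2 + 29*s/8 + 5/2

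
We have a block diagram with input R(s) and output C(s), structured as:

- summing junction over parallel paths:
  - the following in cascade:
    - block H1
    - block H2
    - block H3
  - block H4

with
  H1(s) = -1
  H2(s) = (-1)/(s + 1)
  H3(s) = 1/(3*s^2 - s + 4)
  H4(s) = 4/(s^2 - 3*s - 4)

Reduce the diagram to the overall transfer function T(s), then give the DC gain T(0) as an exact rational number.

Reducing step by step:

Step 1 - series reduction of H1, H2, H3, giving 1/(3*s^3 + 2*s^2 + 3*s + 4)
Step 2 - reduce the parallel group (H1*H2*H3), H4, giving (12*s^2 - 3*s + 12)/(3*s^4 - 10*s^3 - 5*s^2 - 8*s - 16)
Evaluating the step-2 result (the overall T(s)) at s = 0 gives T(0) = 12/(-16) = -3/4.

Answer: -3/4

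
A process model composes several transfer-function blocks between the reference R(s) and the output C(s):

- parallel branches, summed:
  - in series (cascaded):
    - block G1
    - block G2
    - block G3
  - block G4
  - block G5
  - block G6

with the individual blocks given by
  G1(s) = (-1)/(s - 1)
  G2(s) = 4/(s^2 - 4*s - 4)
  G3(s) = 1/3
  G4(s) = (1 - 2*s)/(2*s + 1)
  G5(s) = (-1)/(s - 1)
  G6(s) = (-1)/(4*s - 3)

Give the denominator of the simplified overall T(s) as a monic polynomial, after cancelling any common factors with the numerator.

The answer is s^5 - 21*s^4/4 + 7*s^3/8 + 47*s^2/8 - s - 3/2.

Reasoning:
Step 1. reduce the series chain G1, G2, G3, giving (-4)/(3*s^3 - 15*s^2 + 12)
Step 2. add (G1*G2*G3), G4, G5, G6 (parallel), giving (-24*s^5 + 120*s^4 - 30*s^3 + 13*s^2 + 44*s - 72)/(24*s^5 - 126*s^4 + 21*s^3 + 141*s^2 - 24*s - 36)
Step 2 gives the fully reduced T(s), with no common factor left to cancel. The denominator's leading coefficient is 24, so divide each of its coefficients by 24 to get the monic form.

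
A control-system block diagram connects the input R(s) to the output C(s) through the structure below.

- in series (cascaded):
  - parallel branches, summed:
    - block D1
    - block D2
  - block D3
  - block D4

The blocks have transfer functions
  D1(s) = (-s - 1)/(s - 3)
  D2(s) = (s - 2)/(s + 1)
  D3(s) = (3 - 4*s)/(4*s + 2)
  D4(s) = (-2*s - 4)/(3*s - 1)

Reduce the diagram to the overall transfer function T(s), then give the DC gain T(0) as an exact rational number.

[1] combine D1, D2 in parallel; result (5 - 7*s)/(s^2 - 2*s - 3)
[2] series reduction of (D1+D2), D3, D4; result (-28*s^3 - 15*s^2 + 67*s - 30)/(6*s^4 - 11*s^3 - 21*s^2 - s + 3)
The step-2 result is T(s). Setting s = 0: T(0) = -30/3 = -10.

Answer: -10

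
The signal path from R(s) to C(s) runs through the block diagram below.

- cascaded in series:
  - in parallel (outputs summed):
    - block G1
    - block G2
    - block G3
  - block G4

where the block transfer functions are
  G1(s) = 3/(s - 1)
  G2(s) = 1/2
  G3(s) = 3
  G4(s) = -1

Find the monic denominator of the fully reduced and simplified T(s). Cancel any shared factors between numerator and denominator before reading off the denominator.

(1) parallel reduction of G1, G2, G3: (7*s - 1)/(2*s - 2)
(2) cascade (G1+G2+G3), G4: (1 - 7*s)/(2*s - 2)
T(s) is the step-2 result (common factors already cancelled). Leading coefficient of the denominator: 2. Divide through by 2 for the monic polynomial.

Answer: s - 1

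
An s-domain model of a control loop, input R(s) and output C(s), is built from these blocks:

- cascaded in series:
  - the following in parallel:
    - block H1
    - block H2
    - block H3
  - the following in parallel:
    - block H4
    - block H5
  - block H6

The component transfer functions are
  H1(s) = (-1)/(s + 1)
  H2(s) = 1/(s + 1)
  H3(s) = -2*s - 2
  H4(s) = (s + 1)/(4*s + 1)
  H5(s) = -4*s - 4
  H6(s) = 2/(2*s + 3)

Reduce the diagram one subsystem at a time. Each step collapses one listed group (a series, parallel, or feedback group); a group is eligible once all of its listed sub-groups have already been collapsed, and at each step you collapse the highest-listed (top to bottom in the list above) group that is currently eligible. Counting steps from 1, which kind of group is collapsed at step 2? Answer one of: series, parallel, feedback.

The answer is parallel.

Reasoning:
Step 1: parallel reduction of H1, H2, H3
Step 2: reduce the parallel group H4, H5
Step 3: reduce the series chain (H1+H2+H3), (H4+H5), H6
Step 2: parallel.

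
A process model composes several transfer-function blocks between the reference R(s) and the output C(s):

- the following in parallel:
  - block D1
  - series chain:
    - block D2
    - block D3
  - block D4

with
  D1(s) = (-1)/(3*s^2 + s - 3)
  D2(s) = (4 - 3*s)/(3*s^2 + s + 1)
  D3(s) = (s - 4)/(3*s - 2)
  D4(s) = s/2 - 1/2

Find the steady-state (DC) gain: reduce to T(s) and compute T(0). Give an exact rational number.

Step 1. cascade D2, D3 -> (-3*s^2 + 16*s - 16)/(9*s^3 - 3*s^2 + s - 2)
Step 2. reduce the parallel group D1, (D2*D3), D4 -> (27*s^6 - 27*s^5 - 45*s^4 + 103*s^3 - 49*s^2 - 119*s + 94)/(54*s^5 - 54*s^3 + 8*s^2 - 10*s + 12)
The step-2 result is T(s). Setting s = 0: T(0) = 94/12 = 47/6.

Therefore the answer is 47/6.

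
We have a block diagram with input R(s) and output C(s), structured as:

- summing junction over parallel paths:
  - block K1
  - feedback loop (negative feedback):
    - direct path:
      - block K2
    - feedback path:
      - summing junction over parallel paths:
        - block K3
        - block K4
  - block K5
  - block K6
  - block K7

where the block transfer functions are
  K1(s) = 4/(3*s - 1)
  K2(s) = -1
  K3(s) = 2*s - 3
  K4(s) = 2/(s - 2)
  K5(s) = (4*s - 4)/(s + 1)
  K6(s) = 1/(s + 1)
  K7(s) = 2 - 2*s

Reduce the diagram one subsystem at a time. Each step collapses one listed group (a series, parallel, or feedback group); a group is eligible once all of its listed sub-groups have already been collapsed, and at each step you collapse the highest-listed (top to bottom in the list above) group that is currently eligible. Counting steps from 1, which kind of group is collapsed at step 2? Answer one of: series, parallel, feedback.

[1] sum the parallel branches K3, K4
[2] reduce the feedback loop with forward K2 and return (K3+K4)
[3] combine K1, [K2/(1+K2*(K3+K4))], K5, K6, K7 in parallel
At step 2 the group reduced is feedback.

Therefore the answer is feedback.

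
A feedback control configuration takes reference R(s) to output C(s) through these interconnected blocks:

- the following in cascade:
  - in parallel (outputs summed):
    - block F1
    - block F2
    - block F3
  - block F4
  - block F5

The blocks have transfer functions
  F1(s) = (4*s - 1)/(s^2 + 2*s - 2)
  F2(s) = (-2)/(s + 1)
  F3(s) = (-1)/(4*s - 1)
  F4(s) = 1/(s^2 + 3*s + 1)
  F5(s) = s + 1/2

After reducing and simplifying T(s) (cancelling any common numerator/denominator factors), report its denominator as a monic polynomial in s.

Answer: s^6 + 23*s^5/4 + 17*s^4/2 - 3*s^3/2 - 25*s^2/4 - s/2 + 1/2

Working:
Step 1 - parallel reduction of F1, F2, F3 -> (7*s^3 - 9*s^2 + 13*s - 1)/(4*s^4 + 11*s^3 - 3*s^2 - 8*s + 2)
Step 2 - cascade (F1+F2+F3), F4, F5 -> (14*s^4 - 11*s^3 + 17*s^2 + 11*s - 1)/(8*s^6 + 46*s^5 + 68*s^4 - 12*s^3 - 50*s^2 - 4*s + 4)
Step 2 gives the fully reduced T(s), with no common factor left to cancel. The denominator's leading coefficient is 8, so divide each of its coefficients by 8 to get the monic form.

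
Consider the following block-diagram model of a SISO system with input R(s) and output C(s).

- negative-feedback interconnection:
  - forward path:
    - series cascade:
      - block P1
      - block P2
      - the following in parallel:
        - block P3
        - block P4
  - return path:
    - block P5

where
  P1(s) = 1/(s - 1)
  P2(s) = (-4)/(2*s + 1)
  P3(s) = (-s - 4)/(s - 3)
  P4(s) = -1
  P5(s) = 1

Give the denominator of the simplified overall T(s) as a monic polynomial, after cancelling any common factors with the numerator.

Answer: s^2 - 4*s + 7

Working:
Step 1 - sum the parallel branches P3, P4 -> (-2*s - 1)/(s - 3)
Step 2 - combine P1, P2, (P3+P4) in series -> 4/(s^2 - 4*s + 3)
Step 3 - apply the feedback formula to (P1*P2*(P3+P4)), P5 -> 4/(s^2 - 4*s + 7)
Step 3 gives the fully reduced T(s), with no common factor left to cancel. The denominator is already monic (leading coefficient 1).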